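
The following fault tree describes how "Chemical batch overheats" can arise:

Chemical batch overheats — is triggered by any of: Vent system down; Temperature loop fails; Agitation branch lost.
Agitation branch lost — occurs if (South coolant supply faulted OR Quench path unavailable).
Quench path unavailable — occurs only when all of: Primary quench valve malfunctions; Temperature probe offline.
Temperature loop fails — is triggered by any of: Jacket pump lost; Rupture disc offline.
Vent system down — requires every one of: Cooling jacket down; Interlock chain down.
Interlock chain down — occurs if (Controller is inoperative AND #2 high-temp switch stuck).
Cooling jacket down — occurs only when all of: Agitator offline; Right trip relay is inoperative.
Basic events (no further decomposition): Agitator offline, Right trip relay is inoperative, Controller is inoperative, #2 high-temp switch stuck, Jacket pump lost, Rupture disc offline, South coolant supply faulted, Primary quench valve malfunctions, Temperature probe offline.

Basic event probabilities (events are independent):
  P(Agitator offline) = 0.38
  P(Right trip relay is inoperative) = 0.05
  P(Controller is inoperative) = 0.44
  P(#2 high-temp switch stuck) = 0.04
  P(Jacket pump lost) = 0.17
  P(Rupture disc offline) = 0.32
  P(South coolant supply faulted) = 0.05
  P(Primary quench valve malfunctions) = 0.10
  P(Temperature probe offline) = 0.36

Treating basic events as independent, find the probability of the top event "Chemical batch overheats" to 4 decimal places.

0.4833

P(Cooling jacket down) [AND] = 0.38 × 0.05 = 0.019000
P(Interlock chain down) [AND] = 0.44 × 0.04 = 0.017600
P(Vent system down) [AND] = 0.019000 × 0.017600 = 0.000334
P(Temperature loop fails) [OR] = 1 − (1−0.17) × (1−0.32) = 0.435600
P(Quench path unavailable) [AND] = 0.10 × 0.36 = 0.036000
P(Agitation branch lost) [OR] = 1 − (1−0.05) × (1−0.036000) = 0.084200
P(Chemical batch overheats) [OR] = 1 − (1−0.000334) × (1−0.435600) × (1−0.084200) = 0.483295
Rounded to 4 decimal places: P(Chemical batch overheats) ≈ 0.4833.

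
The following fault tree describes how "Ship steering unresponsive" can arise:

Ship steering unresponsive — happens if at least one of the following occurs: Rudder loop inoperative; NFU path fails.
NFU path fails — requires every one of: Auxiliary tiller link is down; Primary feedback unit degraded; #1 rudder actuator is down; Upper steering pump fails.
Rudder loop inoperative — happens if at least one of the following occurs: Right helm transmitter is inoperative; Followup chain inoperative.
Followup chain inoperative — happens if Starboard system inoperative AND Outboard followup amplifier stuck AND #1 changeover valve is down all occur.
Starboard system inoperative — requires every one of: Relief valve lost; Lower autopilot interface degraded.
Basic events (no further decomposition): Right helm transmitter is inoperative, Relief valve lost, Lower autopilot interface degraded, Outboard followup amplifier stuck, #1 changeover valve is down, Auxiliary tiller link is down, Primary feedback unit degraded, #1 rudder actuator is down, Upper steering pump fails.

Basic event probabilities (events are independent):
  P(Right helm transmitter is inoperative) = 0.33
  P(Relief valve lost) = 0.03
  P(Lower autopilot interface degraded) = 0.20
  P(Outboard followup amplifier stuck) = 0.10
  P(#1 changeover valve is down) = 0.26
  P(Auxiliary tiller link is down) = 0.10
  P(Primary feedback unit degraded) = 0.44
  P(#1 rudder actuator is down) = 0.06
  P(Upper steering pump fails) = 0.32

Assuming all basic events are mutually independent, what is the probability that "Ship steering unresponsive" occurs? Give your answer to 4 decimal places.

P(Starboard system inoperative) [AND] = 0.03 × 0.20 = 0.006000
P(Followup chain inoperative) [AND] = 0.006000 × 0.10 × 0.26 = 0.000156
P(Rudder loop inoperative) [OR] = 1 − (1−0.33) × (1−0.000156) = 0.330105
P(NFU path fails) [AND] = 0.10 × 0.44 × 0.06 × 0.32 = 0.000845
P(Ship steering unresponsive) [OR] = 1 − (1−0.330105) × (1−0.000845) = 0.330671
Rounded to 4 decimal places: P(Ship steering unresponsive) ≈ 0.3307.

0.3307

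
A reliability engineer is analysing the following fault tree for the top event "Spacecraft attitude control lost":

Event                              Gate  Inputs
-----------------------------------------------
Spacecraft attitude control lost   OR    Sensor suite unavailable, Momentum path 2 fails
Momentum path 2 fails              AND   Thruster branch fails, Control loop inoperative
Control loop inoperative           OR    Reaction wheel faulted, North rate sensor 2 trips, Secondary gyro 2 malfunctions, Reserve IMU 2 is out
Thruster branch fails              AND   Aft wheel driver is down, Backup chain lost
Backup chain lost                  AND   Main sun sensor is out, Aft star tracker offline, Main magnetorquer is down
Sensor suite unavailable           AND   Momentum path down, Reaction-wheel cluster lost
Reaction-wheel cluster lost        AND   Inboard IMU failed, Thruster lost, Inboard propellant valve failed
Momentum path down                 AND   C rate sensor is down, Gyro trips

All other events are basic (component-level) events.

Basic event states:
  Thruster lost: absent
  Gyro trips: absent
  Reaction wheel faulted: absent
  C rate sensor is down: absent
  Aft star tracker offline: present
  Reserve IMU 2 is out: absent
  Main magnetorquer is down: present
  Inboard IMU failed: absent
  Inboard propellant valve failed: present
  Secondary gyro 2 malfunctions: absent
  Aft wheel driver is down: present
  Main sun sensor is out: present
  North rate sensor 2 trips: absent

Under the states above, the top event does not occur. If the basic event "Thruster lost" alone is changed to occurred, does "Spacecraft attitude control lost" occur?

Counterfactual: set "Thruster lost" to occurred.
Momentum path down [AND]: C rate sensor is down=not, Gyro trips=not → not all inputs occur → does not occur.
Reaction-wheel cluster lost [AND]: Inboard IMU failed=not, Thruster lost=occurs, Inboard propellant valve failed=occurs → not all inputs occur → does not occur.
Sensor suite unavailable [AND]: Momentum path down=not, Reaction-wheel cluster lost=not → not all inputs occur → does not occur.
Backup chain lost [AND]: Main sun sensor is out=occurs, Aft star tracker offline=occurs, Main magnetorquer is down=occurs → all inputs occur → occurs.
Thruster branch fails [AND]: Aft wheel driver is down=occurs, Backup chain lost=occurs → all inputs occur → occurs.
Control loop inoperative [OR]: Reaction wheel faulted=not, North rate sensor 2 trips=not, Secondary gyro 2 malfunctions=not, Reserve IMU 2 is out=not → no input occurs → does not occur.
Momentum path 2 fails [AND]: Thruster branch fails=occurs, Control loop inoperative=not → not all inputs occur → does not occur.
Spacecraft attitude control lost [OR]: Sensor suite unavailable=not, Momentum path 2 fails=not → no input occurs → does not occur.

No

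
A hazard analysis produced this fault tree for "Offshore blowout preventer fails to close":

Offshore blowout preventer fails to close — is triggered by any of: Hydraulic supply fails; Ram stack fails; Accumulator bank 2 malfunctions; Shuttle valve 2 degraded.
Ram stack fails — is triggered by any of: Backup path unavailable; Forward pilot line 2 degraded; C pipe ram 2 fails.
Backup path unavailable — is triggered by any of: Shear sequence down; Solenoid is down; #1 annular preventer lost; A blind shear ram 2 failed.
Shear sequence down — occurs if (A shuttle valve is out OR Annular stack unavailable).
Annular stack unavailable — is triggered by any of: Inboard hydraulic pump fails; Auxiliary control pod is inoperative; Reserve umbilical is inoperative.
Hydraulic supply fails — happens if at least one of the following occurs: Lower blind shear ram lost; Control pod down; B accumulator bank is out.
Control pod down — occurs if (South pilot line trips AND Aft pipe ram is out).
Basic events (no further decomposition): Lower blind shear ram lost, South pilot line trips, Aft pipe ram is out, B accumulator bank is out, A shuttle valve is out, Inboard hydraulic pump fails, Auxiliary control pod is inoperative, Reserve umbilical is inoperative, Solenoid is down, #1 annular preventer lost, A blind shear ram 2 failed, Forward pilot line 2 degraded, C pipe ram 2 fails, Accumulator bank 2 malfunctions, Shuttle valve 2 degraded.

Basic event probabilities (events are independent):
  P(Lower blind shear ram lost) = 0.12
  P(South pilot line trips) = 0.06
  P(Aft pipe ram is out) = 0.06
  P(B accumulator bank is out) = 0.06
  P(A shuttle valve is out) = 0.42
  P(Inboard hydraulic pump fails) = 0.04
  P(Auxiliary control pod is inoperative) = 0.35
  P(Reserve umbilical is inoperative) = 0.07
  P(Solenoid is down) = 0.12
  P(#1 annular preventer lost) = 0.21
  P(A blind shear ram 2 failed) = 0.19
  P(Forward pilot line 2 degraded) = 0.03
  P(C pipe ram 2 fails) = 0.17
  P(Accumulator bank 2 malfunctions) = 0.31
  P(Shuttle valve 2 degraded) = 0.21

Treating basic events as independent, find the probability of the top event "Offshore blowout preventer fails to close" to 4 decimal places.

P(Control pod down) [AND] = 0.06 × 0.06 = 0.003600
P(Hydraulic supply fails) [OR] = 1 − (1−0.12) × (1−0.003600) × (1−0.06) = 0.175778
P(Annular stack unavailable) [OR] = 1 − (1−0.04) × (1−0.35) × (1−0.07) = 0.419680
P(Shear sequence down) [OR] = 1 − (1−0.42) × (1−0.419680) = 0.663414
P(Backup path unavailable) [OR] = 1 − (1−0.663414) × (1−0.12) × (1−0.21) × (1−0.19) = 0.810464
P(Ram stack fails) [OR] = 1 − (1−0.810464) × (1−0.03) × (1−0.17) = 0.847405
P(Offshore blowout preventer fails to close) [OR] = 1 − (1−0.175778) × (1−0.847405) × (1−0.31) × (1−0.21) = 0.931442
Rounded to 4 decimal places: P(Offshore blowout preventer fails to close) ≈ 0.9314.

0.9314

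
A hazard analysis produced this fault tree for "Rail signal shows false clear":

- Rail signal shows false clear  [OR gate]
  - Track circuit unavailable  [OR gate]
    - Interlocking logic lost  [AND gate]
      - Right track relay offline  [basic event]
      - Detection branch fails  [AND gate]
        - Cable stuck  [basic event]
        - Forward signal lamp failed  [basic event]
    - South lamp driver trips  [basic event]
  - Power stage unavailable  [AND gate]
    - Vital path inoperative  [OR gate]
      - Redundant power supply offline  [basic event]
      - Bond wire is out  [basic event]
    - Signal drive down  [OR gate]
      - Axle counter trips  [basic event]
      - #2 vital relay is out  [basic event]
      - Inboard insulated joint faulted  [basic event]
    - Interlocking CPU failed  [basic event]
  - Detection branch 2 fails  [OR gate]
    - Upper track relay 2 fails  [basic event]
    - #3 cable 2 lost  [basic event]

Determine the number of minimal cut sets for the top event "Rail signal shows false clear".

Detection branch fails [AND]: one cut set from each child combined → 1 × 1 = 1 cut set(s).
Interlocking logic lost [AND]: one cut set from each child combined → 1 × 1 = 1 cut set(s).
Track circuit unavailable [OR]: union of children's cut sets → 2 cut set(s).
Vital path inoperative [OR]: union of children's cut sets → 2 cut set(s).
Signal drive down [OR]: union of children's cut sets → 3 cut set(s).
Power stage unavailable [AND]: one cut set from each child combined → 2 × 3 × 1 = 6 cut set(s).
Detection branch 2 fails [OR]: union of children's cut sets → 2 cut set(s).
Rail signal shows false clear [OR]: union of children's cut sets → 10 cut set(s).
Minimal cut sets: {Cable stuck, Forward signal lamp failed, Right track relay offline}; {South lamp driver trips}; {Axle counter trips, Interlocking CPU failed, Redundant power supply offline}; {#2 vital relay is out, Interlocking CPU failed, Redundant power supply offline}; {Inboard insulated joint faulted, Interlocking CPU failed, Redundant power supply offline}; {Axle counter trips, Bond wire is out, Interlocking CPU failed}; {#2 vital relay is out, Bond wire is out, Interlocking CPU failed}; {Bond wire is out, Inboard insulated joint faulted, Interlocking CPU failed}; {Upper track relay 2 fails}; {#3 cable 2 lost}.

10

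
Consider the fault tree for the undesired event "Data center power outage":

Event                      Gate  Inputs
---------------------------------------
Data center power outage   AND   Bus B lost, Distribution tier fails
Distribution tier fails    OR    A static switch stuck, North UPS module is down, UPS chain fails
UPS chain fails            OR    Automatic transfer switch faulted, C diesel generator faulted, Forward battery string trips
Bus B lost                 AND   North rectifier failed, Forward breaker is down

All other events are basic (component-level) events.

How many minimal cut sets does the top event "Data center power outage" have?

5

Bus B lost [AND]: one cut set from each child combined → 1 × 1 = 1 cut set(s).
UPS chain fails [OR]: union of children's cut sets → 3 cut set(s).
Distribution tier fails [OR]: union of children's cut sets → 5 cut set(s).
Data center power outage [AND]: one cut set from each child combined → 1 × 5 = 5 cut set(s).
Minimal cut sets: {A static switch stuck, Forward breaker is down, North rectifier failed}; {Forward breaker is down, North UPS module is down, North rectifier failed}; {Automatic transfer switch faulted, Forward breaker is down, North rectifier failed}; {C diesel generator faulted, Forward breaker is down, North rectifier failed}; {Forward battery string trips, Forward breaker is down, North rectifier failed}.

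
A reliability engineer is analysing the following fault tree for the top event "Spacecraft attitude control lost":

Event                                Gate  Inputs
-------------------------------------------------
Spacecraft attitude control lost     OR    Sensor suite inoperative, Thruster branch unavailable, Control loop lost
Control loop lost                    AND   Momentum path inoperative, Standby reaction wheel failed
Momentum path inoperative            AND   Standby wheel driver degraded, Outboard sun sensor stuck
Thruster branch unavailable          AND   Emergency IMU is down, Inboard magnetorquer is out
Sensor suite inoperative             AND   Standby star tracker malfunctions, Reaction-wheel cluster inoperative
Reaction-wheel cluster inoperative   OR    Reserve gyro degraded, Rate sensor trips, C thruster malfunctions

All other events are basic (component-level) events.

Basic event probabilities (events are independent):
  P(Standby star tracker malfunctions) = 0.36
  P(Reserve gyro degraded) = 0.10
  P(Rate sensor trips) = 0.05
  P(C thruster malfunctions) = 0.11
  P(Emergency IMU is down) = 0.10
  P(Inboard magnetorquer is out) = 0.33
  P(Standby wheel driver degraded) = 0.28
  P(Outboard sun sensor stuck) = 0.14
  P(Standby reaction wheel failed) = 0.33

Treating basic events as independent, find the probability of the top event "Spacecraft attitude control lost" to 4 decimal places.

0.1277

P(Reaction-wheel cluster inoperative) [OR] = 1 − (1−0.10) × (1−0.05) × (1−0.11) = 0.239050
P(Sensor suite inoperative) [AND] = 0.36 × 0.239050 = 0.086058
P(Thruster branch unavailable) [AND] = 0.10 × 0.33 = 0.033000
P(Momentum path inoperative) [AND] = 0.28 × 0.14 = 0.039200
P(Control loop lost) [AND] = 0.039200 × 0.33 = 0.012936
P(Spacecraft attitude control lost) [OR] = 1 − (1−0.086058) × (1−0.033000) × (1−0.012936) = 0.127651
Rounded to 4 decimal places: P(Spacecraft attitude control lost) ≈ 0.1277.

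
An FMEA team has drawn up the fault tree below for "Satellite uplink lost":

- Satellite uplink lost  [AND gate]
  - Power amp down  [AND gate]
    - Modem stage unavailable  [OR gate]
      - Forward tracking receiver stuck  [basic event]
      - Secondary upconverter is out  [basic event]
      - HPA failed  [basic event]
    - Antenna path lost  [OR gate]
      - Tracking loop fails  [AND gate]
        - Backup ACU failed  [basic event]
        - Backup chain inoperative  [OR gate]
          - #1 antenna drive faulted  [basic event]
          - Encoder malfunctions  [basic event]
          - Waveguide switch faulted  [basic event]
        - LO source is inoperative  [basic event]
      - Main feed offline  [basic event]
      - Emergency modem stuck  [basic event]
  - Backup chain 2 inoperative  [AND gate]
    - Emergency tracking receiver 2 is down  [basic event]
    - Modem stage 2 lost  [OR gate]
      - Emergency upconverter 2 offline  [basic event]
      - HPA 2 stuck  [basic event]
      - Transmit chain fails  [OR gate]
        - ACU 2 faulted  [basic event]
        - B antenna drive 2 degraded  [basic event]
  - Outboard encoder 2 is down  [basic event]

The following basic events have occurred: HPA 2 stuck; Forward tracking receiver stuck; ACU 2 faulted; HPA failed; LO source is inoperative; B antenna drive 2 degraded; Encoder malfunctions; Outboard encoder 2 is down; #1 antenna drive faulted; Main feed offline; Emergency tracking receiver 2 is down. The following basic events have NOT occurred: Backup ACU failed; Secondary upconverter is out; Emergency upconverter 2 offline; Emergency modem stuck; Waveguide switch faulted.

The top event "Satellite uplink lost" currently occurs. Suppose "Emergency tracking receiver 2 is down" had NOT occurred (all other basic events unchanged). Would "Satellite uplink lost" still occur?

Counterfactual: set "Emergency tracking receiver 2 is down" to not occurred.
Modem stage unavailable [OR]: Forward tracking receiver stuck=occurs, Secondary upconverter is out=not, HPA failed=occurs → at least one input occurs → occurs.
Backup chain inoperative [OR]: #1 antenna drive faulted=occurs, Encoder malfunctions=occurs, Waveguide switch faulted=not → at least one input occurs → occurs.
Tracking loop fails [AND]: Backup ACU failed=not, Backup chain inoperative=occurs, LO source is inoperative=occurs → not all inputs occur → does not occur.
Antenna path lost [OR]: Tracking loop fails=not, Main feed offline=occurs, Emergency modem stuck=not → at least one input occurs → occurs.
Power amp down [AND]: Modem stage unavailable=occurs, Antenna path lost=occurs → all inputs occur → occurs.
Transmit chain fails [OR]: ACU 2 faulted=occurs, B antenna drive 2 degraded=occurs → at least one input occurs → occurs.
Modem stage 2 lost [OR]: Emergency upconverter 2 offline=not, HPA 2 stuck=occurs, Transmit chain fails=occurs → at least one input occurs → occurs.
Backup chain 2 inoperative [AND]: Emergency tracking receiver 2 is down=not, Modem stage 2 lost=occurs → not all inputs occur → does not occur.
Satellite uplink lost [AND]: Power amp down=occurs, Backup chain 2 inoperative=not, Outboard encoder 2 is down=occurs → not all inputs occur → does not occur.

No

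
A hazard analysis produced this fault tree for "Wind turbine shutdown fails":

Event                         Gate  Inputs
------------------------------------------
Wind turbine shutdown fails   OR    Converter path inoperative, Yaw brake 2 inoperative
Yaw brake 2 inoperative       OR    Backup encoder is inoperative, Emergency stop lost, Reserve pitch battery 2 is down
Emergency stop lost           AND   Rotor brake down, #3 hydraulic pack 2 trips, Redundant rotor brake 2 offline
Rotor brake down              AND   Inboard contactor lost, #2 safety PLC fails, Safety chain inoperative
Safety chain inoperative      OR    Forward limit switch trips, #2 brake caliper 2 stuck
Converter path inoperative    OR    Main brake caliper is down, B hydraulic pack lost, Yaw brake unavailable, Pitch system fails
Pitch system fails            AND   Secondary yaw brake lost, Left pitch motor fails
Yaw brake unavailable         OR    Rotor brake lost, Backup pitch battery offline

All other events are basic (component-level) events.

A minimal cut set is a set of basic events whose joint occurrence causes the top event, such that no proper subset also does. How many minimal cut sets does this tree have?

9

Yaw brake unavailable [OR]: union of children's cut sets → 2 cut set(s).
Pitch system fails [AND]: one cut set from each child combined → 1 × 1 = 1 cut set(s).
Converter path inoperative [OR]: union of children's cut sets → 5 cut set(s).
Safety chain inoperative [OR]: union of children's cut sets → 2 cut set(s).
Rotor brake down [AND]: one cut set from each child combined → 1 × 1 × 2 = 2 cut set(s).
Emergency stop lost [AND]: one cut set from each child combined → 2 × 1 × 1 = 2 cut set(s).
Yaw brake 2 inoperative [OR]: union of children's cut sets → 4 cut set(s).
Wind turbine shutdown fails [OR]: union of children's cut sets → 9 cut set(s).
Minimal cut sets: {Main brake caliper is down}; {B hydraulic pack lost}; {Rotor brake lost}; {Backup pitch battery offline}; {Left pitch motor fails, Secondary yaw brake lost}; {Backup encoder is inoperative}; {#2 safety PLC fails, #3 hydraulic pack 2 trips, Forward limit switch trips, Inboard contactor lost, Redundant rotor brake 2 offline}; {#2 brake caliper 2 stuck, #2 safety PLC fails, #3 hydraulic pack 2 trips, Inboard contactor lost, Redundant rotor brake 2 offline}; {Reserve pitch battery 2 is down}.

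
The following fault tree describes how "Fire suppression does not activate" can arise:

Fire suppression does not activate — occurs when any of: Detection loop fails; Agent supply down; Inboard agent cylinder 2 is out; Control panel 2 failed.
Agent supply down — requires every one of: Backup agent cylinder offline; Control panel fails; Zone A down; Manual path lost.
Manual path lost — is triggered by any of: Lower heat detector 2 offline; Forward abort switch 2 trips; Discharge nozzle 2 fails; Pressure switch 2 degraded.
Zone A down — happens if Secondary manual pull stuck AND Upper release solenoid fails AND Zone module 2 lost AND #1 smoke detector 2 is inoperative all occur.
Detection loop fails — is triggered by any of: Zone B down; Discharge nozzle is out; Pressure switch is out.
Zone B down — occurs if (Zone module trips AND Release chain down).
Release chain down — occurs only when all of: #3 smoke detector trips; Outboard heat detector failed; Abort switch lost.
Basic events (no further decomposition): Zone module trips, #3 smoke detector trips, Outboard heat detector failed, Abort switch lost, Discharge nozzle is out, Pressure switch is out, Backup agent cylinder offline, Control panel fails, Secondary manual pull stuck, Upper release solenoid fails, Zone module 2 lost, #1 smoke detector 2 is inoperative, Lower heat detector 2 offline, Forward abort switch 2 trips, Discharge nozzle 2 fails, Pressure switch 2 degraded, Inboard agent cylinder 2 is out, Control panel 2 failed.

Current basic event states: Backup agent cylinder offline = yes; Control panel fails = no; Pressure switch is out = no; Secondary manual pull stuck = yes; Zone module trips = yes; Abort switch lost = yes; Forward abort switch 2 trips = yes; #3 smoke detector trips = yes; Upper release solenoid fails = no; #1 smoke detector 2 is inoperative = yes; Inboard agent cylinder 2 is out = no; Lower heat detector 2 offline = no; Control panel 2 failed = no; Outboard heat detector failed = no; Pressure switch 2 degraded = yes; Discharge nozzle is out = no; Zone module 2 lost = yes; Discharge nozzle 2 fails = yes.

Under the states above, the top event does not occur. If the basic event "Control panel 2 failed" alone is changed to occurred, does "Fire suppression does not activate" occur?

Counterfactual: set "Control panel 2 failed" to occurred.
Release chain down [AND]: #3 smoke detector trips=occurs, Outboard heat detector failed=not, Abort switch lost=occurs → not all inputs occur → does not occur.
Zone B down [AND]: Zone module trips=occurs, Release chain down=not → not all inputs occur → does not occur.
Detection loop fails [OR]: Zone B down=not, Discharge nozzle is out=not, Pressure switch is out=not → no input occurs → does not occur.
Zone A down [AND]: Secondary manual pull stuck=occurs, Upper release solenoid fails=not, Zone module 2 lost=occurs, #1 smoke detector 2 is inoperative=occurs → not all inputs occur → does not occur.
Manual path lost [OR]: Lower heat detector 2 offline=not, Forward abort switch 2 trips=occurs, Discharge nozzle 2 fails=occurs, Pressure switch 2 degraded=occurs → at least one input occurs → occurs.
Agent supply down [AND]: Backup agent cylinder offline=occurs, Control panel fails=not, Zone A down=not, Manual path lost=occurs → not all inputs occur → does not occur.
Fire suppression does not activate [OR]: Detection loop fails=not, Agent supply down=not, Inboard agent cylinder 2 is out=not, Control panel 2 failed=occurs → at least one input occurs → occurs.

Yes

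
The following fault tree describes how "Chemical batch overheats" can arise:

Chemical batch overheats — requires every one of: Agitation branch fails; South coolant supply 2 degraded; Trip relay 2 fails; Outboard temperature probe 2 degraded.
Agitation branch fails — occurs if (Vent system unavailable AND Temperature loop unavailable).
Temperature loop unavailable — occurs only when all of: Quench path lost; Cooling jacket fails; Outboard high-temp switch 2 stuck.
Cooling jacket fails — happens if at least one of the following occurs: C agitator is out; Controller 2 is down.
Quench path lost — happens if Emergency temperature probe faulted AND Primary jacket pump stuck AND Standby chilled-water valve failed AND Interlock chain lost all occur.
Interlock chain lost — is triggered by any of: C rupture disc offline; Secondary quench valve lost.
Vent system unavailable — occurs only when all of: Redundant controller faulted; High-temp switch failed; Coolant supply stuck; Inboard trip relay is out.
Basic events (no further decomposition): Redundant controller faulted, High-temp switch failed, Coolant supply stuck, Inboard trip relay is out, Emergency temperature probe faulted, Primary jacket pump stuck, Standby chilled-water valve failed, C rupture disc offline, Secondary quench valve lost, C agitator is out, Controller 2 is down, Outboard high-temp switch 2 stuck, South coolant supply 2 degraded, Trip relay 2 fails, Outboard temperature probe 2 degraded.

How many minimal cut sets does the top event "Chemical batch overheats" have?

Vent system unavailable [AND]: one cut set from each child combined → 1 × 1 × 1 × 1 = 1 cut set(s).
Interlock chain lost [OR]: union of children's cut sets → 2 cut set(s).
Quench path lost [AND]: one cut set from each child combined → 1 × 1 × 1 × 2 = 2 cut set(s).
Cooling jacket fails [OR]: union of children's cut sets → 2 cut set(s).
Temperature loop unavailable [AND]: one cut set from each child combined → 2 × 2 × 1 = 4 cut set(s).
Agitation branch fails [AND]: one cut set from each child combined → 1 × 4 = 4 cut set(s).
Chemical batch overheats [AND]: one cut set from each child combined → 4 × 1 × 1 × 1 = 4 cut set(s).
Minimal cut sets: {C agitator is out, C rupture disc offline, Coolant supply stuck, Emergency temperature probe faulted, High-temp switch failed, Inboard trip relay is out, Outboard high-temp switch 2 stuck, Outboard temperature probe 2 degraded, Primary jacket pump stuck, Redundant controller faulted, South coolant supply 2 degraded, Standby chilled-water valve failed, Trip relay 2 fails}; {C rupture disc offline, Controller 2 is down, Coolant supply stuck, Emergency temperature probe faulted, High-temp switch failed, Inboard trip relay is out, Outboard high-temp switch 2 stuck, Outboard temperature probe 2 degraded, Primary jacket pump stuck, Redundant controller faulted, South coolant supply 2 degraded, Standby chilled-water valve failed, Trip relay 2 fails}; {C agitator is out, Coolant supply stuck, Emergency temperature probe faulted, High-temp switch failed, Inboard trip relay is out, Outboard high-temp switch 2 stuck, Outboard temperature probe 2 degraded, Primary jacket pump stuck, Redundant controller faulted, Secondary quench valve lost, South coolant supply 2 degraded, Standby chilled-water valve failed, Trip relay 2 fails}; {Controller 2 is down, Coolant supply stuck, Emergency temperature probe faulted, High-temp switch failed, Inboard trip relay is out, Outboard high-temp switch 2 stuck, Outboard temperature probe 2 degraded, Primary jacket pump stuck, Redundant controller faulted, Secondary quench valve lost, South coolant supply 2 degraded, Standby chilled-water valve failed, Trip relay 2 fails}.

4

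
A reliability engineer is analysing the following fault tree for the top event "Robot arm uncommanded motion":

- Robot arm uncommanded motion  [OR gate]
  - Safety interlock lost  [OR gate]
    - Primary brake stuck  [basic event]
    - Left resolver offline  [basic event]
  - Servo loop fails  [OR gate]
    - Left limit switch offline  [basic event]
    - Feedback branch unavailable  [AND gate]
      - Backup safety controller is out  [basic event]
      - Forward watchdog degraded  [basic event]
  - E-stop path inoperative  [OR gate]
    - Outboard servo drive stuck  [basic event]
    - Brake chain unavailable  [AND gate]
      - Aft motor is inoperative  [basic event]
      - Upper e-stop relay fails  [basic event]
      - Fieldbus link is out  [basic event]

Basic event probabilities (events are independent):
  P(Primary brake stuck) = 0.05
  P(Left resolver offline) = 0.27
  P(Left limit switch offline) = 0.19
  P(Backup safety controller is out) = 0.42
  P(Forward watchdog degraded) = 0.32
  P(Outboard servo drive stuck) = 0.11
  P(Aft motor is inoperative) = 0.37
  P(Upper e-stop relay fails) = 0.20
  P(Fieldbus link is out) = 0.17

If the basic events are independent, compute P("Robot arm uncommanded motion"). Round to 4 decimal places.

P(Safety interlock lost) [OR] = 1 − (1−0.05) × (1−0.27) = 0.306500
P(Feedback branch unavailable) [AND] = 0.42 × 0.32 = 0.134400
P(Servo loop fails) [OR] = 1 − (1−0.19) × (1−0.134400) = 0.298864
P(Brake chain unavailable) [AND] = 0.37 × 0.20 × 0.17 = 0.012580
P(E-stop path inoperative) [OR] = 1 − (1−0.11) × (1−0.012580) = 0.121196
P(Robot arm uncommanded motion) [OR] = 1 − (1−0.306500) × (1−0.298864) × (1−0.121196) = 0.572692
Rounded to 4 decimal places: P(Robot arm uncommanded motion) ≈ 0.5727.

0.5727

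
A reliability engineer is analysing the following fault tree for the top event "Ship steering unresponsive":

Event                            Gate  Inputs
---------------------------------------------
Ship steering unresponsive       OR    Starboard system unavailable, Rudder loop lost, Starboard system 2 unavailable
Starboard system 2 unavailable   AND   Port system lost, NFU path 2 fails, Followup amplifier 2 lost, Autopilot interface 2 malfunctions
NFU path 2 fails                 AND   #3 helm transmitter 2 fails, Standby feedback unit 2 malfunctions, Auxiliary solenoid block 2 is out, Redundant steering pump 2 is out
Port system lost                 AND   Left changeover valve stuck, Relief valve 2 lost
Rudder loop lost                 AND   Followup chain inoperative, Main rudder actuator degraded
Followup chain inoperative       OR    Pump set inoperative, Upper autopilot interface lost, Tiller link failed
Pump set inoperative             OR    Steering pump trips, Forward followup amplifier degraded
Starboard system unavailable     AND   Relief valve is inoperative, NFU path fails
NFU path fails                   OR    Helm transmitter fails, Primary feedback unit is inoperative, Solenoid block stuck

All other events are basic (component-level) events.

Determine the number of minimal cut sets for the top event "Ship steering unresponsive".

8

NFU path fails [OR]: union of children's cut sets → 3 cut set(s).
Starboard system unavailable [AND]: one cut set from each child combined → 1 × 3 = 3 cut set(s).
Pump set inoperative [OR]: union of children's cut sets → 2 cut set(s).
Followup chain inoperative [OR]: union of children's cut sets → 4 cut set(s).
Rudder loop lost [AND]: one cut set from each child combined → 4 × 1 = 4 cut set(s).
Port system lost [AND]: one cut set from each child combined → 1 × 1 = 1 cut set(s).
NFU path 2 fails [AND]: one cut set from each child combined → 1 × 1 × 1 × 1 = 1 cut set(s).
Starboard system 2 unavailable [AND]: one cut set from each child combined → 1 × 1 × 1 × 1 = 1 cut set(s).
Ship steering unresponsive [OR]: union of children's cut sets → 8 cut set(s).
Minimal cut sets: {Helm transmitter fails, Relief valve is inoperative}; {Primary feedback unit is inoperative, Relief valve is inoperative}; {Relief valve is inoperative, Solenoid block stuck}; {Main rudder actuator degraded, Steering pump trips}; {Forward followup amplifier degraded, Main rudder actuator degraded}; {Main rudder actuator degraded, Upper autopilot interface lost}; {Main rudder actuator degraded, Tiller link failed}; {#3 helm transmitter 2 fails, Autopilot interface 2 malfunctions, Auxiliary solenoid block 2 is out, Followup amplifier 2 lost, Left changeover valve stuck, Redundant steering pump 2 is out, Relief valve 2 lost, Standby feedback unit 2 malfunctions}.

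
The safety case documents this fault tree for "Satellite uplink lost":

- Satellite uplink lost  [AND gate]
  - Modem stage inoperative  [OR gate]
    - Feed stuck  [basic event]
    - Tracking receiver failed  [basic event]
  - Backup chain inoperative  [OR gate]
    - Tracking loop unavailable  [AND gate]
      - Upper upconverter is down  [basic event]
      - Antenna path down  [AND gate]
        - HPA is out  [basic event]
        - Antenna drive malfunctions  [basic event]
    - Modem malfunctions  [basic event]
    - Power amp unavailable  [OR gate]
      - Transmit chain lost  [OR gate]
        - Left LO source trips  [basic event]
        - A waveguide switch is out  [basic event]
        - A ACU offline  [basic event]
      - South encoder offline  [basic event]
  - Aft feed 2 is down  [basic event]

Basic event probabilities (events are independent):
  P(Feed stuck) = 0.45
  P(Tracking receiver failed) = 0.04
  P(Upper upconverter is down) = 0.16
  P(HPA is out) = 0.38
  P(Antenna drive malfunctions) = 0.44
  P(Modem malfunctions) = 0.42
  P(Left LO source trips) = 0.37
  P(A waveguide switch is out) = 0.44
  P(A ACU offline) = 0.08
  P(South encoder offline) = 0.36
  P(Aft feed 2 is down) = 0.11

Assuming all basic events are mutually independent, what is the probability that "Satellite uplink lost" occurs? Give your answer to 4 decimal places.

P(Modem stage inoperative) [OR] = 1 − (1−0.45) × (1−0.04) = 0.472000
P(Antenna path down) [AND] = 0.38 × 0.44 = 0.167200
P(Tracking loop unavailable) [AND] = 0.16 × 0.167200 = 0.026752
P(Transmit chain lost) [OR] = 1 − (1−0.37) × (1−0.44) × (1−0.08) = 0.675424
P(Power amp unavailable) [OR] = 1 − (1−0.675424) × (1−0.36) = 0.792271
P(Backup chain inoperative) [OR] = 1 − (1−0.026752) × (1−0.42) × (1−0.792271) = 0.882740
P(Satellite uplink lost) [AND] = 0.472000 × 0.882740 × 0.11 = 0.045832
Rounded to 4 decimal places: P(Satellite uplink lost) ≈ 0.0458.

0.0458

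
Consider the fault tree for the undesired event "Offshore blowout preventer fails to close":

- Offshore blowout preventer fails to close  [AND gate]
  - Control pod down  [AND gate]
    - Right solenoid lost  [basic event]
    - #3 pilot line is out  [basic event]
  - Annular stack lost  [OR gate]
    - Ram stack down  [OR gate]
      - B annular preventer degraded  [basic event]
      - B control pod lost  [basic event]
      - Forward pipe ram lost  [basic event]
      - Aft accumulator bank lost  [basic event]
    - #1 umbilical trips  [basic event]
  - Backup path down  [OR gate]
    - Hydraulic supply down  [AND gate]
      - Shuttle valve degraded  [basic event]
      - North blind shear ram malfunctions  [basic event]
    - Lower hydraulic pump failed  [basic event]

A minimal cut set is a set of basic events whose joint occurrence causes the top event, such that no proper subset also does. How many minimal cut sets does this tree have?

10

Control pod down [AND]: one cut set from each child combined → 1 × 1 = 1 cut set(s).
Ram stack down [OR]: union of children's cut sets → 4 cut set(s).
Annular stack lost [OR]: union of children's cut sets → 5 cut set(s).
Hydraulic supply down [AND]: one cut set from each child combined → 1 × 1 = 1 cut set(s).
Backup path down [OR]: union of children's cut sets → 2 cut set(s).
Offshore blowout preventer fails to close [AND]: one cut set from each child combined → 1 × 5 × 2 = 10 cut set(s).
Minimal cut sets: {#3 pilot line is out, B annular preventer degraded, North blind shear ram malfunctions, Right solenoid lost, Shuttle valve degraded}; {#3 pilot line is out, B annular preventer degraded, Lower hydraulic pump failed, Right solenoid lost}; {#3 pilot line is out, B control pod lost, North blind shear ram malfunctions, Right solenoid lost, Shuttle valve degraded}; {#3 pilot line is out, B control pod lost, Lower hydraulic pump failed, Right solenoid lost}; {#3 pilot line is out, Forward pipe ram lost, North blind shear ram malfunctions, Right solenoid lost, Shuttle valve degraded}; {#3 pilot line is out, Forward pipe ram lost, Lower hydraulic pump failed, Right solenoid lost}; {#3 pilot line is out, Aft accumulator bank lost, North blind shear ram malfunctions, Right solenoid lost, Shuttle valve degraded}; {#3 pilot line is out, Aft accumulator bank lost, Lower hydraulic pump failed, Right solenoid lost}; {#1 umbilical trips, #3 pilot line is out, North blind shear ram malfunctions, Right solenoid lost, Shuttle valve degraded}; {#1 umbilical trips, #3 pilot line is out, Lower hydraulic pump failed, Right solenoid lost}.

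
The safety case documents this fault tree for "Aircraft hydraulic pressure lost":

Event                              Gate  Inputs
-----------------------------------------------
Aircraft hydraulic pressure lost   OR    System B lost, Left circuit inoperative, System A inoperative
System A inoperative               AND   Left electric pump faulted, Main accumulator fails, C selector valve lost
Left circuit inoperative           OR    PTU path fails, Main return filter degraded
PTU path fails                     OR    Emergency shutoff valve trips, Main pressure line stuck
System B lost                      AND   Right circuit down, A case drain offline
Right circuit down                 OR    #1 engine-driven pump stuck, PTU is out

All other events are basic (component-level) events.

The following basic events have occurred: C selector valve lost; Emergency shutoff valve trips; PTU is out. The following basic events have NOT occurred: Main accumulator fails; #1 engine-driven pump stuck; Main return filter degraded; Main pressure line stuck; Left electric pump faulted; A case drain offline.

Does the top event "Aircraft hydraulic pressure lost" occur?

Right circuit down [OR]: #1 engine-driven pump stuck=not, PTU is out=occurs → at least one input occurs → occurs.
System B lost [AND]: Right circuit down=occurs, A case drain offline=not → not all inputs occur → does not occur.
PTU path fails [OR]: Emergency shutoff valve trips=occurs, Main pressure line stuck=not → at least one input occurs → occurs.
Left circuit inoperative [OR]: PTU path fails=occurs, Main return filter degraded=not → at least one input occurs → occurs.
System A inoperative [AND]: Left electric pump faulted=not, Main accumulator fails=not, C selector valve lost=occurs → not all inputs occur → does not occur.
Aircraft hydraulic pressure lost [OR]: System B lost=not, Left circuit inoperative=occurs, System A inoperative=not → at least one input occurs → occurs.

Yes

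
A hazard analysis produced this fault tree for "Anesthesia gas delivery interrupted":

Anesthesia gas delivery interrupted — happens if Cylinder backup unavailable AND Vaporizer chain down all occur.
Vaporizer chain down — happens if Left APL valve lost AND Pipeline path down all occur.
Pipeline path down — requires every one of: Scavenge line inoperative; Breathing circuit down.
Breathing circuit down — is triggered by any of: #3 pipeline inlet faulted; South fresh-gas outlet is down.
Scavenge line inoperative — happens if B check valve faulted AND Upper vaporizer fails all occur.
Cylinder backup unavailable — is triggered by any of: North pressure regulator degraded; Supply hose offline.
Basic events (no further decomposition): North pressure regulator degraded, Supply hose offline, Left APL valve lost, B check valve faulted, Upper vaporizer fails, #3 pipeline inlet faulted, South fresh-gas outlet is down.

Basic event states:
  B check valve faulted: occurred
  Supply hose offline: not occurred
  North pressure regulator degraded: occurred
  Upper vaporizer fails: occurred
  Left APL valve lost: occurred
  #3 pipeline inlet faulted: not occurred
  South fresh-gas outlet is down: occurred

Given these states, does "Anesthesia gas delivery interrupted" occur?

Yes

Cylinder backup unavailable [OR]: North pressure regulator degraded=occurs, Supply hose offline=not → at least one input occurs → occurs.
Scavenge line inoperative [AND]: B check valve faulted=occurs, Upper vaporizer fails=occurs → all inputs occur → occurs.
Breathing circuit down [OR]: #3 pipeline inlet faulted=not, South fresh-gas outlet is down=occurs → at least one input occurs → occurs.
Pipeline path down [AND]: Scavenge line inoperative=occurs, Breathing circuit down=occurs → all inputs occur → occurs.
Vaporizer chain down [AND]: Left APL valve lost=occurs, Pipeline path down=occurs → all inputs occur → occurs.
Anesthesia gas delivery interrupted [AND]: Cylinder backup unavailable=occurs, Vaporizer chain down=occurs → all inputs occur → occurs.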